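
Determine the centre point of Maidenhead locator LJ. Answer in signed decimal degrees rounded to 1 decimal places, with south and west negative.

5.0, 50.0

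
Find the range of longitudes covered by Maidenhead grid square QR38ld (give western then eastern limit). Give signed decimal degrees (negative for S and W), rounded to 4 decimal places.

146.9167, 147.0000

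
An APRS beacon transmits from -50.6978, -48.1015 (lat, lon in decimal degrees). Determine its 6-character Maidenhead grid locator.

GD59wh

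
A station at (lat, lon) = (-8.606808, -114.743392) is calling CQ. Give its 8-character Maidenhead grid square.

Offset from 180°W / 90°S: lon 65.25661°, lat 81.39319°.
Field: lon ⌊65.25661/20⌋ = 3 → D; lat ⌊81.39319/10⌋ = 8 → I.
Square: lon ⌊5.25661/2⌋ = 2; lat ⌊1.39319/1⌋ = 1.
Subsquare: lon ⌊1.25661/0.0833333⌋ = 15 → p; lat ⌊0.39319/0.0416667⌋ = 9 → j.
Extended square: lon ⌊0.00661/0.00833333⌋ = 0; lat ⌊0.01819/0.00416667⌋ = 4.

DI21pj04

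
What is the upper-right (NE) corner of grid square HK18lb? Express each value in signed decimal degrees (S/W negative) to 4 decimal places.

18.0833, -37.0000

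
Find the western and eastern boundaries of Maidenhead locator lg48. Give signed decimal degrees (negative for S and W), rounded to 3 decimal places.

48.000, 50.000

Field L=11, G=6: +11·20° lon, +6·10° lat → SW at lon 40°, lat -30°.
Square 4, 8: +4·2° lon, +8·1° lat → SW at lon 48°, lat -22°.
Cell spans 2° lon × 1° lat.
west 48.000, east 50.000.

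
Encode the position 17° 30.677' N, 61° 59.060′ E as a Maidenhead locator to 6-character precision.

Add 180° to longitude and 90° to latitude: 241.9843, 107.5113.
Field: 241.9843/20 → 12 → M, 107.5113/10 → 10 → K; chars MK.
Square: 1.9843/2 → 0, 7.5113/1 → 7; chars 07.
Subsquare: 1.9843/0.0833333 → 23 → x, 0.5113/0.0416667 → 12 → m; chars xm.

MK07xm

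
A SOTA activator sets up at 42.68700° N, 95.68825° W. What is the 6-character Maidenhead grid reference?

EN22dq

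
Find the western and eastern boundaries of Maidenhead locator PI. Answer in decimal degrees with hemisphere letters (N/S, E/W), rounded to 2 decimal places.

120.00° E, 140.00° E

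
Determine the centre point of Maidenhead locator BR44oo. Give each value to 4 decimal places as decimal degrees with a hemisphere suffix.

84.6042° N, 150.7917° W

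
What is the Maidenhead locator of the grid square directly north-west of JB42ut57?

JB42ut48

Longitude extended square 5; −1 → 4.
Latitude extended square 7; +1 → 8.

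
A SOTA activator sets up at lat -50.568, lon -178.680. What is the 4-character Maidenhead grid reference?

Offset from 180°W / 90°S: lon 1.32°, lat 39.43°.
Field: lon ⌊1.32/20⌋ = 0 → A; lat ⌊39.43/10⌋ = 3 → D.
Square: lon ⌊1.32/2⌋ = 0; lat ⌊9.43/1⌋ = 9.

AD09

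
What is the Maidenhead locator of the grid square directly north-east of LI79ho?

LI79ip

Longitude subsquare h = 7; +1 → 8 = i.
Latitude subsquare o = 14; +1 → 15 = p.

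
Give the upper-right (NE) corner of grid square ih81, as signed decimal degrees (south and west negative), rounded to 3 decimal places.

Field I=8, H=7: +8·20° lon, +7·10° lat → SW at lon -20°, lat -20°.
Square 8, 1: +8·2° lon, +1·1° lat → SW at lon -4°, lat -19°.
Cell spans 2° lon × 1° lat. NE corner is SW corner plus one full cell.
latitude -18.000, longitude -2.000.

-18.000, -2.000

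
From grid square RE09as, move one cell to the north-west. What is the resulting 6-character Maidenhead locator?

QE99xt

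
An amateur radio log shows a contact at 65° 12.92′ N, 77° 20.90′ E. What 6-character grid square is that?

Add 180° to longitude and 90° to latitude: 257.3483, 155.2153.
Field: lon ⌊257.3483/20⌋ = 12 → M; lat ⌊155.2153/10⌋ = 15 → P.
Square: lon ⌊17.3483/2⌋ = 8; lat ⌊5.2153/1⌋ = 5.
Subsquare: lon ⌊1.3483/0.0833333⌋ = 16 → q; lat ⌊0.2153/0.0416667⌋ = 5 → f.

MP85qf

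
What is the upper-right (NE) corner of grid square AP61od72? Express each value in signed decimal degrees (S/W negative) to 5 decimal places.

61.13750, -166.76667

Field A=0, P=15: +0·20° lon, +15·10° lat → SW at lon -180°, lat 60°.
Square 6, 1: +6·2° lon, +1·1° lat → SW at lon -168°, lat 61°.
Subsquare o=14, d=3: +14·0.0833333° lon, +3·0.0416667° lat → SW at lon -166.833°, lat 61.125°.
Extended square 7, 2: +7·0.00833333° lon, +2·0.00416667° lat → SW at lon -166.775°, lat 61.1333°.
Cell spans 0.00833333° lon × 0.00416667° lat. NE corner is SW corner plus one full cell.
latitude 61.13750, longitude -166.76667.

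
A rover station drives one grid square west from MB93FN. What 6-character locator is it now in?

MB93en

Longitude subsquare f = 5; −1 → 4 = e.
The latitude characters are unchanged.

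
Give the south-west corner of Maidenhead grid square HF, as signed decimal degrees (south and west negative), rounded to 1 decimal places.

-40.0, -40.0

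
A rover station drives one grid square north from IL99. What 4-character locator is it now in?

IM90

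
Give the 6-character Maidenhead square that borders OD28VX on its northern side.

Latitude subsquare x = 23; +1 → 24, wraps to 0 = a, carry into square.
Latitude square 8; +1 → 9.
The longitude characters are unchanged.

OD29va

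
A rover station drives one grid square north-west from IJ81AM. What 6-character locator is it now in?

IJ71xn

Longitude subsquare a = 0; −1 → -1, wraps to 23 = x, carry into square.
Longitude square 8; −1 → 7.
Latitude subsquare m = 12; +1 → 13 = n.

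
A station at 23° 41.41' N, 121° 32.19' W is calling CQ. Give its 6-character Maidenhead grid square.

CL93fq

Shift to the Maidenhead origin (180°W, 90°S): lon 58.4635, lat 113.6902.
Field (20°×10°, letters A–R): 58.4635/20 → 2 → C, 113.6902/10 → 11 → L; chars CL.
Square (2°×1°, digits 0–9): 18.4635/2 → 9, 3.6902/1 → 3; chars 93.
Subsquare (5′×2.5′, letters a–x): 0.4635/0.0833333 → 5 → f, 0.6902/0.0416667 → 16 → q; chars fq.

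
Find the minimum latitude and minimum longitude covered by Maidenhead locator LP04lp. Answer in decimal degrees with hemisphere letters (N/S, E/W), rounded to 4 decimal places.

64.6250° N, 40.9167° E

Field L=11, P=15: +11·20° lon, +15·10° lat → SW at lon 40°, lat 60°.
Square 0, 4: +0·2° lon, +4·1° lat → SW at lon 40°, lat 64°.
Subsquare l=11, p=15: +11·0.0833333° lon, +15·0.0416667° lat → SW at lon 40.9167°, lat 64.625°.
latitude 64.6250° N, longitude 40.9167° E.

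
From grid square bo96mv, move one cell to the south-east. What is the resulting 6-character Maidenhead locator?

BO96nu

Longitude subsquare m = 12; +1 → 13 = n.
Latitude subsquare v = 21; −1 → 20 = u.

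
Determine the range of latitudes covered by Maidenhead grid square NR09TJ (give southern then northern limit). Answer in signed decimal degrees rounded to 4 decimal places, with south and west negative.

Field N=13, R=17: +13·20° lon, +17·10° lat → SW at lon 80°, lat 80°.
Square 0, 9: +0·2° lon, +9·1° lat → SW at lon 80°, lat 89°.
Subsquare t=19, j=9: +19·0.0833333° lon, +9·0.0416667° lat → SW at lon 81.5833°, lat 89.375°.
Cell spans 0.0833333° lon × 0.0416667° lat.
south 89.3750, north 89.4167.

89.3750, 89.4167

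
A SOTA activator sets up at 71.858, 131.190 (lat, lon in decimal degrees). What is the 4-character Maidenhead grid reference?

PQ51

Add 180° to longitude and 90° to latitude: 311.19, 161.86.
Field: lon ⌊311.19/20⌋ = 15 → P; lat ⌊161.86/10⌋ = 16 → Q.
Square: lon ⌊11.19/2⌋ = 5; lat ⌊1.86/1⌋ = 1.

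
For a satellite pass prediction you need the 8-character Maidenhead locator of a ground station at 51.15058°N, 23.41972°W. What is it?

Add 180° to longitude and 90° to latitude: 156.58028, 141.15058.
Field: lon ⌊156.58028/20⌋ = 7 → H; lat ⌊141.15058/10⌋ = 14 → O.
Square: lon ⌊16.58028/2⌋ = 8; lat ⌊1.15058/1⌋ = 1.
Subsquare: lon ⌊0.58028/0.0833333⌋ = 6 → g; lat ⌊0.15058/0.0416667⌋ = 3 → d.
Extended square: lon ⌊0.08028/0.00833333⌋ = 9; lat ⌊0.02558/0.00416667⌋ = 6.

HO81gd96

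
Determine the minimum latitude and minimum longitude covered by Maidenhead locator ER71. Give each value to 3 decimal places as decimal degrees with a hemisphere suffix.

Field E=4, R=17: +4·20° lon, +17·10° lat → SW at lon -100°, lat 80°.
Square 7, 1: +7·2° lon, +1·1° lat → SW at lon -86°, lat 81°.
latitude 81.000° N, longitude 86.000° W.

81.000° N, 86.000° W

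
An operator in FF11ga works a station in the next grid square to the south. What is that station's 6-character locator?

FF10gx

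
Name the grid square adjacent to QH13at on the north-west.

QH03xu

Longitude subsquare a = 0; −1 → -1, wraps to 23 = x, carry into square.
Longitude square 1; −1 → 0.
Latitude subsquare t = 19; +1 → 20 = u.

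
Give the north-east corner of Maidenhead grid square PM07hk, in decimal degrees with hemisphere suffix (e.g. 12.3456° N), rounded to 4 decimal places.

37.4583° N, 120.6667° E

Field P=15, M=12: +15·20° lon, +12·10° lat → SW at lon 120°, lat 30°.
Square 0, 7: +0·2° lon, +7·1° lat → SW at lon 120°, lat 37°.
Subsquare h=7, k=10: +7·0.0833333° lon, +10·0.0416667° lat → SW at lon 120.583°, lat 37.4167°.
Cell spans 0.0833333° lon × 0.0416667° lat. NE corner is SW corner plus one full cell.
latitude 37.4583° N, longitude 120.6667° E.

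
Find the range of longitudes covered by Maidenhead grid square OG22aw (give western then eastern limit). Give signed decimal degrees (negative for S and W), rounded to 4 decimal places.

Field O=14, G=6: +14·20° lon, +6·10° lat → SW at lon 100°, lat -30°.
Square 2, 2: +2·2° lon, +2·1° lat → SW at lon 104°, lat -28°.
Subsquare a=0, w=22: +0·0.0833333° lon, +22·0.0416667° lat → SW at lon 104°, lat -27.0833°.
Cell spans 0.0833333° lon × 0.0416667° lat.
west 104.0000, east 104.0833.

104.0000, 104.0833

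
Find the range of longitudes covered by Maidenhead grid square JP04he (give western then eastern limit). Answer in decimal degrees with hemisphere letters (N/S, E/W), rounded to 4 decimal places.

0.5833° E, 0.6667° E

Field J=9, P=15: +9·20° lon, +15·10° lat → SW at lon 0°, lat 60°.
Square 0, 4: +0·2° lon, +4·1° lat → SW at lon 0°, lat 64°.
Subsquare h=7, e=4: +7·0.0833333° lon, +4·0.0416667° lat → SW at lon 0.583333°, lat 64.1667°.
Cell spans 0.0833333° lon × 0.0416667° lat.
west 0.5833° E, east 0.6667° E.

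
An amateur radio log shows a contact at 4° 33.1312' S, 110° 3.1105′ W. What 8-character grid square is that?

DI45xk37

Shift to the Maidenhead origin (180°W, 90°S): lon 69.94816, lat 85.44781.
Field (20°×10°, letters A–R): 69.94816/20 → 3 → D, 85.44781/10 → 8 → I; chars DI.
Square (2°×1°, digits 0–9): 9.94816/2 → 4, 5.44781/1 → 5; chars 45.
Subsquare (5′×2.5′, letters a–x): 1.94816/0.0833333 → 23 → x, 0.44781/0.0416667 → 10 → k; chars xk.
Extended square (30″×15″, digits 0–9): 0.03149/0.00833333 → 3, 0.03115/0.00416667 → 7; chars 37.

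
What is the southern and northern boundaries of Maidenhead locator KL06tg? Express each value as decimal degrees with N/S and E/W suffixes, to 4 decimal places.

26.2500° N, 26.2917° N

Field K=10, L=11: +10·20° lon, +11·10° lat → SW at lon 20°, lat 20°.
Square 0, 6: +0·2° lon, +6·1° lat → SW at lon 20°, lat 26°.
Subsquare t=19, g=6: +19·0.0833333° lon, +6·0.0416667° lat → SW at lon 21.5833°, lat 26.25°.
Cell spans 0.0833333° lon × 0.0416667° lat.
south 26.2500° N, north 26.2917° N.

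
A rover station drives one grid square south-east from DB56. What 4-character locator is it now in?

Longitude square 5; +1 → 6.
Latitude square 6; −1 → 5.

DB65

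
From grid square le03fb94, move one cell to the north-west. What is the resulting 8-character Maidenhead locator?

Longitude extended square 9; −1 → 8.
Latitude extended square 4; +1 → 5.

LE03fb85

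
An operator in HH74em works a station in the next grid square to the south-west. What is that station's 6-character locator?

HH74dl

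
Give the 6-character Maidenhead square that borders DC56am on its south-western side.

Longitude subsquare a = 0; −1 → -1, wraps to 23 = x, carry into square.
Longitude square 5; −1 → 4.
Latitude subsquare m = 12; −1 → 11 = l.

DC46xl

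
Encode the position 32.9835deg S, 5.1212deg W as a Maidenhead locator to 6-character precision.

IF77ka

Shift to the Maidenhead origin (180°W, 90°S): lon 174.8788, lat 57.0165.
Field: lon ⌊174.8788/20⌋ = 8 → I; lat ⌊57.0165/10⌋ = 5 → F.
Square: lon ⌊14.8788/2⌋ = 7; lat ⌊7.0165/1⌋ = 7.
Subsquare: lon ⌊0.8788/0.0833333⌋ = 10 → k; lat ⌊0.0165/0.0416667⌋ = 0 → a.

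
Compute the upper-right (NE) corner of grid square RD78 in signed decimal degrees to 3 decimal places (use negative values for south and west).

Field R=17, D=3: +17·20° lon, +3·10° lat → SW at lon 160°, lat -60°.
Square 7, 8: +7·2° lon, +8·1° lat → SW at lon 174°, lat -52°.
Cell spans 2° lon × 1° lat. NE corner is SW corner plus one full cell.
latitude -51.000, longitude 176.000.

-51.000, 176.000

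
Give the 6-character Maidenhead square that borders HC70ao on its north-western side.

HC60xp

Longitude subsquare a = 0; −1 → -1, wraps to 23 = x, carry into square.
Longitude square 7; −1 → 6.
Latitude subsquare o = 14; +1 → 15 = p.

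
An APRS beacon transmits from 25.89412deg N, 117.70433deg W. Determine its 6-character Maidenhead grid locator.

DL15dv

Shift to the Maidenhead origin (180°W, 90°S): lon 62.2957, lat 115.8941.
Field: lon ⌊62.2957/20⌋ = 3 → D; lat ⌊115.8941/10⌋ = 11 → L.
Square: lon ⌊2.2957/2⌋ = 1; lat ⌊5.8941/1⌋ = 5.
Subsquare: lon ⌊0.2957/0.0833333⌋ = 3 → d; lat ⌊0.8941/0.0416667⌋ = 21 → v.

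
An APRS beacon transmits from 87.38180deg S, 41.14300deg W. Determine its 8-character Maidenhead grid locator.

GA92ko28

Offset from 180°W / 90°S: lon 138.85700°, lat 2.61820°.
Field (20°×10°, letters A–R): 138.85700/20 → 6 → G, 2.61820/10 → 0 → A; chars GA.
Square (2°×1°, digits 0–9): 18.85700/2 → 9, 2.61820/1 → 2; chars 92.
Subsquare (5′×2.5′, letters a–x): 0.85700/0.0833333 → 10 → k, 0.61820/0.0416667 → 14 → o; chars ko.
Extended square (30″×15″, digits 0–9): 0.02367/0.00833333 → 2, 0.03487/0.00416667 → 8; chars 28.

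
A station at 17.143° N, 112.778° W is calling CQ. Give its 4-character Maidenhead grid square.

DK37

Shift to the Maidenhead origin (180°W, 90°S): lon 67.22, lat 107.14.
Field: 67.22/20 → 3 → D, 107.14/10 → 10 → K; chars DK.
Square: 7.22/2 → 3, 7.14/1 → 7; chars 37.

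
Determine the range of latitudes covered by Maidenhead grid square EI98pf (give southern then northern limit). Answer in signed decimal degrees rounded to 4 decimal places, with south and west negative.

-1.7917, -1.7500

Field E=4, I=8: +4·20° lon, +8·10° lat → SW at lon -100°, lat -10°.
Square 9, 8: +9·2° lon, +8·1° lat → SW at lon -82°, lat -2°.
Subsquare p=15, f=5: +15·0.0833333° lon, +5·0.0416667° lat → SW at lon -80.75°, lat -1.79167°.
Cell spans 0.0833333° lon × 0.0416667° lat.
south -1.7917, north -1.7500.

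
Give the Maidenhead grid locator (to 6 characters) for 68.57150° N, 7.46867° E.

JP38rn

Shift to the Maidenhead origin (180°W, 90°S): lon 187.4687, lat 158.5715.
Field: lon ⌊187.4687/20⌋ = 9 → J; lat ⌊158.5715/10⌋ = 15 → P.
Square: lon ⌊7.4687/2⌋ = 3; lat ⌊8.5715/1⌋ = 8.
Subsquare: lon ⌊1.4687/0.0833333⌋ = 17 → r; lat ⌊0.5715/0.0416667⌋ = 13 → n.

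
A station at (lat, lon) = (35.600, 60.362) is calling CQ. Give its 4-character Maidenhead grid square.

MM05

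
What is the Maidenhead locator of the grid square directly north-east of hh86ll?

HH86mm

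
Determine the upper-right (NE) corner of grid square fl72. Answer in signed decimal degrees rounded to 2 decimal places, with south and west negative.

Field F=5, L=11: +5·20° lon, +11·10° lat → SW at lon -80°, lat 20°.
Square 7, 2: +7·2° lon, +2·1° lat → SW at lon -66°, lat 22°.
Cell spans 2° lon × 1° lat. NE corner is SW corner plus one full cell.
latitude 23.00, longitude -64.00.

23.00, -64.00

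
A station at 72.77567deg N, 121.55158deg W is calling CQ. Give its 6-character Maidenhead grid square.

CQ92fs

Shift to the Maidenhead origin (180°W, 90°S): lon 58.4484, lat 162.7757.
Field: lon ⌊58.4484/20⌋ = 2 → C; lat ⌊162.7757/10⌋ = 16 → Q.
Square: lon ⌊18.4484/2⌋ = 9; lat ⌊2.7757/1⌋ = 2.
Subsquare: lon ⌊0.4484/0.0833333⌋ = 5 → f; lat ⌊0.7757/0.0416667⌋ = 18 → s.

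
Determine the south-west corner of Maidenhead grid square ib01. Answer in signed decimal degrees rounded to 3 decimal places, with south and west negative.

-79.000, -20.000

Field I=8, B=1: +8·20° lon, +1·10° lat → SW at lon -20°, lat -80°.
Square 0, 1: +0·2° lon, +1·1° lat → SW at lon -20°, lat -79°.
latitude -79.000, longitude -20.000.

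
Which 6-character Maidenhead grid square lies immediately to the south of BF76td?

Latitude subsquare d = 3; −1 → 2 = c.
The longitude characters are unchanged.

BF76tc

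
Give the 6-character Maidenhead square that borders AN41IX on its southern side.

AN41iw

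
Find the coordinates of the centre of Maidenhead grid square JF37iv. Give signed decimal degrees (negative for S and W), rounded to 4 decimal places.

Field J=9, F=5: +9·20° lon, +5·10° lat → SW at lon 0°, lat -40°.
Square 3, 7: +3·2° lon, +7·1° lat → SW at lon 6°, lat -33°.
Subsquare i=8, v=21: +8·0.0833333° lon, +21·0.0416667° lat → SW at lon 6.66667°, lat -32.125°.
Cell spans 0.0833333° lon × 0.0416667° lat. Centre is SW corner plus half of each.
latitude -32.1042, longitude 6.7083.

-32.1042, 6.7083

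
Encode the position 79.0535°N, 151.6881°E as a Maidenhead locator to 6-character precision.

QQ59ub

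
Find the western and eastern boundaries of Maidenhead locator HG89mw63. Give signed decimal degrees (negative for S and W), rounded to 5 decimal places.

-22.95000, -22.94167

Field H=7, G=6: +7·20° lon, +6·10° lat → SW at lon -40°, lat -30°.
Square 8, 9: +8·2° lon, +9·1° lat → SW at lon -24°, lat -21°.
Subsquare m=12, w=22: +12·0.0833333° lon, +22·0.0416667° lat → SW at lon -23°, lat -20.0833°.
Extended square 6, 3: +6·0.00833333° lon, +3·0.00416667° lat → SW at lon -22.95°, lat -20.0708°.
Cell spans 0.00833333° lon × 0.00416667° lat.
west -22.95000, east -22.94167.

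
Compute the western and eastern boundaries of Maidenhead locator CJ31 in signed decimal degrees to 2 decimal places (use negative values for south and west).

Field C=2, J=9: +2·20° lon, +9·10° lat → SW at lon -140°, lat 0°.
Square 3, 1: +3·2° lon, +1·1° lat → SW at lon -134°, lat 1°.
Cell spans 2° lon × 1° lat.
west -134.00, east -132.00.

-134.00, -132.00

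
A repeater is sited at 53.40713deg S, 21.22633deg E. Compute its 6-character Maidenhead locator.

Shift to the Maidenhead origin (180°W, 90°S): lon 201.2263, lat 36.5929.
Field: lon ⌊201.2263/20⌋ = 10 → K; lat ⌊36.5929/10⌋ = 3 → D.
Square: lon ⌊1.2263/2⌋ = 0; lat ⌊6.5929/1⌋ = 6.
Subsquare: lon ⌊1.2263/0.0833333⌋ = 14 → o; lat ⌊0.5929/0.0416667⌋ = 14 → o.

KD06oo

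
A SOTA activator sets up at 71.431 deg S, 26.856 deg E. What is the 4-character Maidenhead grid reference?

Add 180° to longitude and 90° to latitude: 206.86, 18.57.
Field: lon ⌊206.86/20⌋ = 10 → K; lat ⌊18.57/10⌋ = 1 → B.
Square: lon ⌊6.86/2⌋ = 3; lat ⌊8.57/1⌋ = 8.

KB38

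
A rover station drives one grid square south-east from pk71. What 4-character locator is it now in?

Longitude square 7; +1 → 8.
Latitude square 1; −1 → 0.

PK80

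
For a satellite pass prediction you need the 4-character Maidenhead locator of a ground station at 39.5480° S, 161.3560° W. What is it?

Add 180° to longitude and 90° to latitude: 18.64, 50.45.
Field (20°×10°, letters A–R): 18.64/20 → 0 → A, 50.45/10 → 5 → F; chars AF.
Square (2°×1°, digits 0–9): 18.64/2 → 9, 0.45/1 → 0; chars 90.

AF90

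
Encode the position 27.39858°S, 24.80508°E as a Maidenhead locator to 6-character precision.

KG22jo

Offset from 180°W / 90°S: lon 204.8051°, lat 62.6014°.
Field: 204.8051/20 → 10 → K, 62.6014/10 → 6 → G; chars KG.
Square: 4.8051/2 → 2, 2.6014/1 → 2; chars 22.
Subsquare: 0.8051/0.0833333 → 9 → j, 0.6014/0.0416667 → 14 → o; chars jo.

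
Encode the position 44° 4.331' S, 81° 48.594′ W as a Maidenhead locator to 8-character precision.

EE95cw22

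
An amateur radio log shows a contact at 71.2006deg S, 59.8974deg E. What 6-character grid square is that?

Offset from 180°W / 90°S: lon 239.8974°, lat 18.7994°.
Field: lon ⌊239.8974/20⌋ = 11 → L; lat ⌊18.7994/10⌋ = 1 → B.
Square: lon ⌊19.8974/2⌋ = 9; lat ⌊8.7994/1⌋ = 8.
Subsquare: lon ⌊1.8974/0.0833333⌋ = 22 → w; lat ⌊0.7994/0.0416667⌋ = 19 → t.

LB98wt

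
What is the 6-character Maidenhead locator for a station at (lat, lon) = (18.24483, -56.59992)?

Add 180° to longitude and 90° to latitude: 123.4001, 108.2448.
Field: lon ⌊123.4001/20⌋ = 6 → G; lat ⌊108.2448/10⌋ = 10 → K.
Square: lon ⌊3.4001/2⌋ = 1; lat ⌊8.2448/1⌋ = 8.
Subsquare: lon ⌊1.4001/0.0833333⌋ = 16 → q; lat ⌊0.2448/0.0416667⌋ = 5 → f.

GK18qf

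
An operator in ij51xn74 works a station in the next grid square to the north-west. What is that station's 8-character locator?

IJ51xn65

Longitude extended square 7; −1 → 6.
Latitude extended square 4; +1 → 5.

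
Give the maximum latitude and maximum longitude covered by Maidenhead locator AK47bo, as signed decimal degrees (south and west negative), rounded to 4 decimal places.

17.6250, -171.8333

Field A=0, K=10: +0·20° lon, +10·10° lat → SW at lon -180°, lat 10°.
Square 4, 7: +4·2° lon, +7·1° lat → SW at lon -172°, lat 17°.
Subsquare b=1, o=14: +1·0.0833333° lon, +14·0.0416667° lat → SW at lon -171.917°, lat 17.5833°.
Cell spans 0.0833333° lon × 0.0416667° lat. NE corner is SW corner plus one full cell.
latitude 17.6250, longitude -171.8333.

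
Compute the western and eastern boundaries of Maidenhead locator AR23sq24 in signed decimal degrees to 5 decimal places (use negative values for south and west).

Field A=0, R=17: +0·20° lon, +17·10° lat → SW at lon -180°, lat 80°.
Square 2, 3: +2·2° lon, +3·1° lat → SW at lon -176°, lat 83°.
Subsquare s=18, q=16: +18·0.0833333° lon, +16·0.0416667° lat → SW at lon -174.5°, lat 83.6667°.
Extended square 2, 4: +2·0.00833333° lon, +4·0.00416667° lat → SW at lon -174.483°, lat 83.6833°.
Cell spans 0.00833333° lon × 0.00416667° lat.
west -174.48333, east -174.47500.

-174.48333, -174.47500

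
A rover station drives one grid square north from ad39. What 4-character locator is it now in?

AE30

Latitude square 9; +1 → 10, wraps to 0, carry into field.
Latitude field D = 3; +1 → 4 = E.
The longitude characters are unchanged.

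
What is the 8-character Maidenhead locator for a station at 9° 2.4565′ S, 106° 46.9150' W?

DI60ox60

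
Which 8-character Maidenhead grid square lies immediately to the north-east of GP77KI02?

GP77ki13

Longitude extended square 0; +1 → 1.
Latitude extended square 2; +1 → 3.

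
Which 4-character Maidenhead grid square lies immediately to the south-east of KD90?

Longitude square 9; +1 → 10, wraps to 0, carry into field.
Longitude field K = 10; +1 → 11 = L.
Latitude square 0; −1 → -1, wraps to 9, carry into field.
Latitude field D = 3; −1 → 2 = C.

LC09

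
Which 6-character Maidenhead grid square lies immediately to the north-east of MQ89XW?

MQ99ax

Longitude subsquare x = 23; +1 → 24, wraps to 0 = a, carry into square.
Longitude square 8; +1 → 9.
Latitude subsquare w = 22; +1 → 23 = x.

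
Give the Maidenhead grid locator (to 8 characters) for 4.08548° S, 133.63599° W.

CI35ev39

Offset from 180°W / 90°S: lon 46.36401°, lat 85.91452°.
Field: lon ⌊46.36401/20⌋ = 2 → C; lat ⌊85.91452/10⌋ = 8 → I.
Square: lon ⌊6.36401/2⌋ = 3; lat ⌊5.91452/1⌋ = 5.
Subsquare: lon ⌊0.36401/0.0833333⌋ = 4 → e; lat ⌊0.91452/0.0416667⌋ = 21 → v.
Extended square: lon ⌊0.03068/0.00833333⌋ = 3; lat ⌊0.03952/0.00416667⌋ = 9.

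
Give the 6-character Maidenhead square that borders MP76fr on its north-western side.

MP76es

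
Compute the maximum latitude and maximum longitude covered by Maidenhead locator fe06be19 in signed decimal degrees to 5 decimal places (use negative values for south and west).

-43.79167, -79.90000

Field F=5, E=4: +5·20° lon, +4·10° lat → SW at lon -80°, lat -50°.
Square 0, 6: +0·2° lon, +6·1° lat → SW at lon -80°, lat -44°.
Subsquare b=1, e=4: +1·0.0833333° lon, +4·0.0416667° lat → SW at lon -79.9167°, lat -43.8333°.
Extended square 1, 9: +1·0.00833333° lon, +9·0.00416667° lat → SW at lon -79.9083°, lat -43.7958°.
Cell spans 0.00833333° lon × 0.00416667° lat. NE corner is SW corner plus one full cell.
latitude -43.79167, longitude -79.90000.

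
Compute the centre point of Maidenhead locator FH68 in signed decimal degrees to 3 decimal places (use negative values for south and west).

Field F=5, H=7: +5·20° lon, +7·10° lat → SW at lon -80°, lat -20°.
Square 6, 8: +6·2° lon, +8·1° lat → SW at lon -68°, lat -12°.
Cell spans 2° lon × 1° lat. Centre is SW corner plus half of each.
latitude -11.500, longitude -67.000.

-11.500, -67.000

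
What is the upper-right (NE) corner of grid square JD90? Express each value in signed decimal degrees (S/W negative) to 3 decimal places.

-59.000, 20.000

Field J=9, D=3: +9·20° lon, +3·10° lat → SW at lon 0°, lat -60°.
Square 9, 0: +9·2° lon, +0·1° lat → SW at lon 18°, lat -60°.
Cell spans 2° lon × 1° lat. NE corner is SW corner plus one full cell.
latitude -59.000, longitude 20.000.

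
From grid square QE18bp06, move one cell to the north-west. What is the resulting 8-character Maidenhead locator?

QE18ap97

Longitude extended square 0; −1 → -1, wraps to 9, carry into subsquare.
Longitude subsquare b = 1; −1 → 0 = a.
Latitude extended square 6; +1 → 7.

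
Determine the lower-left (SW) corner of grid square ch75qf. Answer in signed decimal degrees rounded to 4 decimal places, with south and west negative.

-14.7917, -124.6667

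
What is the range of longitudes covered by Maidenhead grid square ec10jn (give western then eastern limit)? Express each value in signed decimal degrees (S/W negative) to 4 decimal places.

-97.2500, -97.1667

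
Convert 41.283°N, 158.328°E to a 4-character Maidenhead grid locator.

Offset from 180°W / 90°S: lon 338.33°, lat 131.28°.
Field: 338.33/20 → 16 → Q, 131.28/10 → 13 → N; chars QN.
Square: 18.33/2 → 9, 1.28/1 → 1; chars 91.

QN91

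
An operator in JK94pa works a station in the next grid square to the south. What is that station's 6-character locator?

Latitude subsquare a = 0; −1 → -1, wraps to 23 = x, carry into square.
Latitude square 4; −1 → 3.
The longitude characters are unchanged.

JK93px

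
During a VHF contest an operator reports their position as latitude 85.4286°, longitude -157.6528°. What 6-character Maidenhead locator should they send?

BR15ek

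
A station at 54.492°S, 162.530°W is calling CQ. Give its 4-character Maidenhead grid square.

Shift to the Maidenhead origin (180°W, 90°S): lon 17.47, lat 35.51.
Field: 17.47/20 → 0 → A, 35.51/10 → 3 → D; chars AD.
Square: 17.47/2 → 8, 5.51/1 → 5; chars 85.

AD85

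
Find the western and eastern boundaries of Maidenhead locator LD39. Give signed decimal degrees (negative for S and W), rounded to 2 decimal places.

Field L=11, D=3: +11·20° lon, +3·10° lat → SW at lon 40°, lat -60°.
Square 3, 9: +3·2° lon, +9·1° lat → SW at lon 46°, lat -51°.
Cell spans 2° lon × 1° lat.
west 46.00, east 48.00.

46.00, 48.00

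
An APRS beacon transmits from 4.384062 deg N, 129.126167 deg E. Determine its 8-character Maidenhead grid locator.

PJ44nj52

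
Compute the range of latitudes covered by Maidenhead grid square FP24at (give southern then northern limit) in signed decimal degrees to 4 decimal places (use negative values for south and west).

64.7917, 64.8333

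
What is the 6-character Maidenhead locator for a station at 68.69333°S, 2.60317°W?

Shift to the Maidenhead origin (180°W, 90°S): lon 177.3968, lat 21.3067.
Field: lon ⌊177.3968/20⌋ = 8 → I; lat ⌊21.3067/10⌋ = 2 → C.
Square: lon ⌊17.3968/2⌋ = 8; lat ⌊1.3067/1⌋ = 1.
Subsquare: lon ⌊1.3968/0.0833333⌋ = 16 → q; lat ⌊0.3067/0.0416667⌋ = 7 → h.

IC81qh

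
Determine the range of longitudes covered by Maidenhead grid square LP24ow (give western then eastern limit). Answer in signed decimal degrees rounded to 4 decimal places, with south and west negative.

45.1667, 45.2500

Field L=11, P=15: +11·20° lon, +15·10° lat → SW at lon 40°, lat 60°.
Square 2, 4: +2·2° lon, +4·1° lat → SW at lon 44°, lat 64°.
Subsquare o=14, w=22: +14·0.0833333° lon, +22·0.0416667° lat → SW at lon 45.1667°, lat 64.9167°.
Cell spans 0.0833333° lon × 0.0416667° lat.
west 45.1667, east 45.2500.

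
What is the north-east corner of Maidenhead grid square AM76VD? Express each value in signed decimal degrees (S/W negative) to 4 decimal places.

Field A=0, M=12: +0·20° lon, +12·10° lat → SW at lon -180°, lat 30°.
Square 7, 6: +7·2° lon, +6·1° lat → SW at lon -166°, lat 36°.
Subsquare v=21, d=3: +21·0.0833333° lon, +3·0.0416667° lat → SW at lon -164.25°, lat 36.125°.
Cell spans 0.0833333° lon × 0.0416667° lat. NE corner is SW corner plus one full cell.
latitude 36.1667, longitude -164.1667.

36.1667, -164.1667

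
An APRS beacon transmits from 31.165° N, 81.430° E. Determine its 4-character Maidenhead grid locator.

Shift to the Maidenhead origin (180°W, 90°S): lon 261.43, lat 121.16.
Field (20°×10°, letters A–R): 261.43/20 → 13 → N, 121.16/10 → 12 → M; chars NM.
Square (2°×1°, digits 0–9): 1.43/2 → 0, 1.16/1 → 1; chars 01.

NM01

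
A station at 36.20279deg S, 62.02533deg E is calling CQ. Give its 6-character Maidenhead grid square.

Add 180° to longitude and 90° to latitude: 242.0253, 53.7972.
Field (20°×10°, letters A–R): lon ⌊242.0253/20⌋ = 12 → M; lat ⌊53.7972/10⌋ = 5 → F.
Square (2°×1°, digits 0–9): lon ⌊2.0253/2⌋ = 1; lat ⌊3.7972/1⌋ = 3.
Subsquare (5′×2.5′, letters a–x): lon ⌊0.0253/0.0833333⌋ = 0 → a; lat ⌊0.7972/0.0416667⌋ = 19 → t.

MF13at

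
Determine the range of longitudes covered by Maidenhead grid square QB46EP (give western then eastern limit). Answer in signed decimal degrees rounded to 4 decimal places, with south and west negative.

Field Q=16, B=1: +16·20° lon, +1·10° lat → SW at lon 140°, lat -80°.
Square 4, 6: +4·2° lon, +6·1° lat → SW at lon 148°, lat -74°.
Subsquare e=4, p=15: +4·0.0833333° lon, +15·0.0416667° lat → SW at lon 148.333°, lat -73.375°.
Cell spans 0.0833333° lon × 0.0416667° lat.
west 148.3333, east 148.4167.

148.3333, 148.4167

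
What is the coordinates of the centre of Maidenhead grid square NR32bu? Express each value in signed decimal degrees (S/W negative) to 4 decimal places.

Field N=13, R=17: +13·20° lon, +17·10° lat → SW at lon 80°, lat 80°.
Square 3, 2: +3·2° lon, +2·1° lat → SW at lon 86°, lat 82°.
Subsquare b=1, u=20: +1·0.0833333° lon, +20·0.0416667° lat → SW at lon 86.0833°, lat 82.8333°.
Cell spans 0.0833333° lon × 0.0416667° lat. Centre is SW corner plus half of each.
latitude 82.8542, longitude 86.1250.

82.8542, 86.1250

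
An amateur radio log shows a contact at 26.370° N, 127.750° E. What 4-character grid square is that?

Offset from 180°W / 90°S: lon 307.75°, lat 116.37°.
Field: 307.75/20 → 15 → P, 116.37/10 → 11 → L; chars PL.
Square: 7.75/2 → 3, 6.37/1 → 6; chars 36.

PL36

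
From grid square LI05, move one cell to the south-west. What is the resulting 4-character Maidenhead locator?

KI94

Longitude square 0; −1 → -1, wraps to 9, carry into field.
Longitude field L = 11; −1 → 10 = K.
Latitude square 5; −1 → 4.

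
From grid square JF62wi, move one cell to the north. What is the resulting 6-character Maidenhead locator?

JF62wj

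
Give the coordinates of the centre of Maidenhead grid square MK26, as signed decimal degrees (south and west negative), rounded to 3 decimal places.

Field M=12, K=10: +12·20° lon, +10·10° lat → SW at lon 60°, lat 10°.
Square 2, 6: +2·2° lon, +6·1° lat → SW at lon 64°, lat 16°.
Cell spans 2° lon × 1° lat. Centre is SW corner plus half of each.
latitude 16.500, longitude 65.000.

16.500, 65.000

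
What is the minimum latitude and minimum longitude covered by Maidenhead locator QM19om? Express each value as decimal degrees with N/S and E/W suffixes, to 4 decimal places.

39.5000° N, 143.1667° E

Field Q=16, M=12: +16·20° lon, +12·10° lat → SW at lon 140°, lat 30°.
Square 1, 9: +1·2° lon, +9·1° lat → SW at lon 142°, lat 39°.
Subsquare o=14, m=12: +14·0.0833333° lon, +12·0.0416667° lat → SW at lon 143.167°, lat 39.5°.
latitude 39.5000° N, longitude 143.1667° E.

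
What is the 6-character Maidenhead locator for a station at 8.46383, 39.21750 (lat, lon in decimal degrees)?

Shift to the Maidenhead origin (180°W, 90°S): lon 219.2175, lat 98.4638.
Field: lon ⌊219.2175/20⌋ = 10 → K; lat ⌊98.4638/10⌋ = 9 → J.
Square: lon ⌊19.2175/2⌋ = 9; lat ⌊8.4638/1⌋ = 8.
Subsquare: lon ⌊1.2175/0.0833333⌋ = 14 → o; lat ⌊0.4638/0.0416667⌋ = 11 → l.

KJ98ol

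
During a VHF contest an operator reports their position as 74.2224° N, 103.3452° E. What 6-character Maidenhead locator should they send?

Offset from 180°W / 90°S: lon 283.3452°, lat 164.2224°.
Field: lon ⌊283.3452/20⌋ = 14 → O; lat ⌊164.2224/10⌋ = 16 → Q.
Square: lon ⌊3.3452/2⌋ = 1; lat ⌊4.2224/1⌋ = 4.
Subsquare: lon ⌊1.3452/0.0833333⌋ = 16 → q; lat ⌊0.2224/0.0416667⌋ = 5 → f.

OQ14qf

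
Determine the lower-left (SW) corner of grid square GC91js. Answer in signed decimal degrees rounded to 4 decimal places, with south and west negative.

-68.2500, -41.2500

Field G=6, C=2: +6·20° lon, +2·10° lat → SW at lon -60°, lat -70°.
Square 9, 1: +9·2° lon, +1·1° lat → SW at lon -42°, lat -69°.
Subsquare j=9, s=18: +9·0.0833333° lon, +18·0.0416667° lat → SW at lon -41.25°, lat -68.25°.
latitude -68.2500, longitude -41.2500.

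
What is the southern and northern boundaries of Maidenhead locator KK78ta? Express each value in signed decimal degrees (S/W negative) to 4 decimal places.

Field K=10, K=10: +10·20° lon, +10·10° lat → SW at lon 20°, lat 10°.
Square 7, 8: +7·2° lon, +8·1° lat → SW at lon 34°, lat 18°.
Subsquare t=19, a=0: +19·0.0833333° lon, +0·0.0416667° lat → SW at lon 35.5833°, lat 18°.
Cell spans 0.0833333° lon × 0.0416667° lat.
south 18.0000, north 18.0417.

18.0000, 18.0417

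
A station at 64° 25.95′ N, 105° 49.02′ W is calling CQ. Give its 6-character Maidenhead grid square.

DP74ck

Offset from 180°W / 90°S: lon 74.1830°, lat 154.4325°.
Field: lon ⌊74.1830/20⌋ = 3 → D; lat ⌊154.4325/10⌋ = 15 → P.
Square: lon ⌊14.1830/2⌋ = 7; lat ⌊4.4325/1⌋ = 4.
Subsquare: lon ⌊0.1830/0.0833333⌋ = 2 → c; lat ⌊0.4325/0.0416667⌋ = 10 → k.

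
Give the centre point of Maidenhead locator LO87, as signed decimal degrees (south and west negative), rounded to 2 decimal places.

57.50, 57.00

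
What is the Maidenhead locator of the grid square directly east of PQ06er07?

PQ06er17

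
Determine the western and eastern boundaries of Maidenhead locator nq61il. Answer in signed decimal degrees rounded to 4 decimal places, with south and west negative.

92.6667, 92.7500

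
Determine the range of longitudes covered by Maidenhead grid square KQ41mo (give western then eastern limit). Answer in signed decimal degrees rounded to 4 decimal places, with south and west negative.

29.0000, 29.0833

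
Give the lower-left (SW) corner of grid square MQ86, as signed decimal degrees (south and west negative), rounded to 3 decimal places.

76.000, 76.000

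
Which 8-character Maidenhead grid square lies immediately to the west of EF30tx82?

EF30tx72

Longitude extended square 8; −1 → 7.
The latitude characters are unchanged.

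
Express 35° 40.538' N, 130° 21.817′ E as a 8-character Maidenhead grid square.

PM55eq32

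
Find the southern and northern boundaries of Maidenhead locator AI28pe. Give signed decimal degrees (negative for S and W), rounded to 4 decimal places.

Field A=0, I=8: +0·20° lon, +8·10° lat → SW at lon -180°, lat -10°.
Square 2, 8: +2·2° lon, +8·1° lat → SW at lon -176°, lat -2°.
Subsquare p=15, e=4: +15·0.0833333° lon, +4·0.0416667° lat → SW at lon -174.75°, lat -1.83333°.
Cell spans 0.0833333° lon × 0.0416667° lat.
south -1.8333, north -1.7917.

-1.8333, -1.7917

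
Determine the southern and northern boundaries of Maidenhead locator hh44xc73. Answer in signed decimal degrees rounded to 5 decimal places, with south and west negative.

-15.90417, -15.90000

Field H=7, H=7: +7·20° lon, +7·10° lat → SW at lon -40°, lat -20°.
Square 4, 4: +4·2° lon, +4·1° lat → SW at lon -32°, lat -16°.
Subsquare x=23, c=2: +23·0.0833333° lon, +2·0.0416667° lat → SW at lon -30.0833°, lat -15.9167°.
Extended square 7, 3: +7·0.00833333° lon, +3·0.00416667° lat → SW at lon -30.025°, lat -15.9042°.
Cell spans 0.00833333° lon × 0.00416667° lat.
south -15.90417, north -15.90000.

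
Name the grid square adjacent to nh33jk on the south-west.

Longitude subsquare j = 9; −1 → 8 = i.
Latitude subsquare k = 10; −1 → 9 = j.

NH33ij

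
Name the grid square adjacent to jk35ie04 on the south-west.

JK35he93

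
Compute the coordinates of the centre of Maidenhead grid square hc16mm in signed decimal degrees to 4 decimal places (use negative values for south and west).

-63.4792, -36.9583

Field H=7, C=2: +7·20° lon, +2·10° lat → SW at lon -40°, lat -70°.
Square 1, 6: +1·2° lon, +6·1° lat → SW at lon -38°, lat -64°.
Subsquare m=12, m=12: +12·0.0833333° lon, +12·0.0416667° lat → SW at lon -37°, lat -63.5°.
Cell spans 0.0833333° lon × 0.0416667° lat. Centre is SW corner plus half of each.
latitude -63.4792, longitude -36.9583.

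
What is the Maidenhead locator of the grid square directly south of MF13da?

MF12dx

Latitude subsquare a = 0; −1 → -1, wraps to 23 = x, carry into square.
Latitude square 3; −1 → 2.
The longitude characters are unchanged.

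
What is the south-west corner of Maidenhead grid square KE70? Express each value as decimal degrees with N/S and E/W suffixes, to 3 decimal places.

50.000° S, 34.000° E

Field K=10, E=4: +10·20° lon, +4·10° lat → SW at lon 20°, lat -50°.
Square 7, 0: +7·2° lon, +0·1° lat → SW at lon 34°, lat -50°.
latitude 50.000° S, longitude 34.000° E.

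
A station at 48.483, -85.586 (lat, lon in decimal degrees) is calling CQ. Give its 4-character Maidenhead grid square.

EN78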